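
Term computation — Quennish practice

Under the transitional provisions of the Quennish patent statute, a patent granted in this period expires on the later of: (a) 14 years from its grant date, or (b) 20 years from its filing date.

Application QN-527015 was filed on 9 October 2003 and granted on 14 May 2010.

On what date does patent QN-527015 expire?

2024-05-14

(a) grant + 14 years → 14 May 2024.
(b) filing + 20 years → 9 October 2023.
Later of the two: 14 May 2024.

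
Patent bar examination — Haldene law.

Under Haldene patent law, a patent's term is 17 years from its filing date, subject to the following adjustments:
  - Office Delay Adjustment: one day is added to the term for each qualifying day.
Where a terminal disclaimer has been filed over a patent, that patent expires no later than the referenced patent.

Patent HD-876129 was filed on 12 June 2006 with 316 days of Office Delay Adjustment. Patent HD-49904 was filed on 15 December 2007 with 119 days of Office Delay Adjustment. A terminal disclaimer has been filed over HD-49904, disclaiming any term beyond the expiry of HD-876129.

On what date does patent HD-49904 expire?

Natural term of HD-49904:
  Base: filing + 17 years → 15 December 2024.
  Office Delay Adjustment: +119 days → 13 April 2025.
Expiry of referenced patent HD-876129:
  Base: filing + 17 years → 12 June 2023.
  Office Delay Adjustment: +316 days → 23 April 2024.
Terminal disclaimer: HD-49904 expires on the earlier of 13 April 2025 and 23 April 2024.

April 23, 2024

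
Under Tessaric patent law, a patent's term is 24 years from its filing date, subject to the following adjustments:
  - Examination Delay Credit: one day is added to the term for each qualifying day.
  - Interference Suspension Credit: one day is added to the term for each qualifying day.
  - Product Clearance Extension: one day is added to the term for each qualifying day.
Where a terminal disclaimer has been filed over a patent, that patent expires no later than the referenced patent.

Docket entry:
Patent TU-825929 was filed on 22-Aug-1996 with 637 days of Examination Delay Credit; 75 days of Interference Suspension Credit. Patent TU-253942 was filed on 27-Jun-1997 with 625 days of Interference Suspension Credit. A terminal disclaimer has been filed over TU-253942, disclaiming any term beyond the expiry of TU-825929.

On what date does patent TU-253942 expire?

August 4, 2022

Natural term of TU-253942:
  Base: filing + 24 years → 27 June 2021.
  Interference Suspension Credit: +625 days → 14 March 2023.
Expiry of referenced patent TU-825929:
  Base: filing + 24 years → 22 August 2020.
  Examination Delay Credit: +637 days → 21 May 2022.
  Interference Suspension Credit: +75 days → 4 August 2022.
Terminal disclaimer: TU-253942 expires on the earlier of 14 March 2023 and 4 August 2022.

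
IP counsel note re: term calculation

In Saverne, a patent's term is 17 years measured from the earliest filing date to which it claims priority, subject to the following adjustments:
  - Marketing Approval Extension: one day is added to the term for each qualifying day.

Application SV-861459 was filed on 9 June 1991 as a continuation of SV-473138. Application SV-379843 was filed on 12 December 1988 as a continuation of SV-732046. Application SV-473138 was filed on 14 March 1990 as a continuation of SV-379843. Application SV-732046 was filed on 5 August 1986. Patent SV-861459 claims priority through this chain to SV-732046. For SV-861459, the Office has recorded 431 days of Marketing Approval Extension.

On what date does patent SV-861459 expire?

Earliest priority filing: 5 August 1986.
Base term: 5 August 1986 + 17 years → 5 August 2003.
Marketing Approval Extension: +431 days → 9 October 2004.

2004-10-09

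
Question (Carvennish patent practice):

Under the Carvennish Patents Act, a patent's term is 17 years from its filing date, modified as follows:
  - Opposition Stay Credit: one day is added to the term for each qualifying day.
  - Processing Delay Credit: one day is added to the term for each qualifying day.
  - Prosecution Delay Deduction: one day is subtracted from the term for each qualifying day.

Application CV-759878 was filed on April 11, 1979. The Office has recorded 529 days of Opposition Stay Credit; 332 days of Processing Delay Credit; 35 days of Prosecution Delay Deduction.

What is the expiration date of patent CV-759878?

1998-07-16

Base term: filing date + 17 years → 11 April 1996.
Opposition Stay Credit: +529 days → 22 September 1997.
Processing Delay Credit: +332 days → 20 August 1998.
Prosecution Delay Deduction: −35 days → 16 July 1998.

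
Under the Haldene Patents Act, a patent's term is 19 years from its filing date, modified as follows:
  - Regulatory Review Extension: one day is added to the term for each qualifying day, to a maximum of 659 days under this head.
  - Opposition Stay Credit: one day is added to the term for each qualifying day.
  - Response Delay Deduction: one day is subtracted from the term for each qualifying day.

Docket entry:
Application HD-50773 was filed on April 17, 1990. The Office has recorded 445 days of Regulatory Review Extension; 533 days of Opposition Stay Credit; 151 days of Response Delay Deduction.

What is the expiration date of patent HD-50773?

Base term: filing date + 19 years → 17 April 2009.
Regulatory Review Extension: 445 days (within the 659-day cap) → +445 days → 6 July 2010.
Opposition Stay Credit: +533 days → 21 December 2011.
Response Delay Deduction: −151 days → 23 July 2011.

2011-07-23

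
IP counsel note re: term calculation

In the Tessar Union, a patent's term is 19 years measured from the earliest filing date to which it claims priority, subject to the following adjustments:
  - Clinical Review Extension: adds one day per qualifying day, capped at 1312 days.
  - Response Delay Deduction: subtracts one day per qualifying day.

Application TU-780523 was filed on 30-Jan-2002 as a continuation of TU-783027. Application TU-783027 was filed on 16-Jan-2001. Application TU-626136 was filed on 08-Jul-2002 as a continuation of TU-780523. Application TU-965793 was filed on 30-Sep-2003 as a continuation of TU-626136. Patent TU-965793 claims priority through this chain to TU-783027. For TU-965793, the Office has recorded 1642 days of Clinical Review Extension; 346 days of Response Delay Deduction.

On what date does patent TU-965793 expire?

September 8, 2022

Earliest priority filing: 16 January 2001.
Base term: 16 January 2001 + 19 years → 16 January 2020.
Clinical Review Extension: 1642 days claimed exceeds the 1312-day cap, so +1312 days → 20 August 2023.
Response Delay Deduction: −346 days → 8 September 2022.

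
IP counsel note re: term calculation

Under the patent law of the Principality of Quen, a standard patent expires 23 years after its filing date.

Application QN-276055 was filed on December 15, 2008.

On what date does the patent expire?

Filing date + 23 years → 15 December 2031.

2031-12-15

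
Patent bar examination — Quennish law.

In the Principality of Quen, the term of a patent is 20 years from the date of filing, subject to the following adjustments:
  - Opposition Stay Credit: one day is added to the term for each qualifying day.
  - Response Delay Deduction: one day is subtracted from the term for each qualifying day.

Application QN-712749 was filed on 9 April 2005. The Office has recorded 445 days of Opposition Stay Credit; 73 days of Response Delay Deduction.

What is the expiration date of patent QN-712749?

Base term: filing date + 20 years → 9 April 2025.
Opposition Stay Credit: +445 days → 28 June 2026.
Response Delay Deduction: −73 days → 16 April 2026.

2026-04-16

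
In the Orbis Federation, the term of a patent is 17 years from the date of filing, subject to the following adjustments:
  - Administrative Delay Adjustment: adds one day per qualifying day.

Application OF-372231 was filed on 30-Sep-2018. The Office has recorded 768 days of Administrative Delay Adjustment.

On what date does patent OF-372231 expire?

November 6, 2037

Base term: filing date + 17 years → 30 September 2035.
Administrative Delay Adjustment: +768 days → 6 November 2037.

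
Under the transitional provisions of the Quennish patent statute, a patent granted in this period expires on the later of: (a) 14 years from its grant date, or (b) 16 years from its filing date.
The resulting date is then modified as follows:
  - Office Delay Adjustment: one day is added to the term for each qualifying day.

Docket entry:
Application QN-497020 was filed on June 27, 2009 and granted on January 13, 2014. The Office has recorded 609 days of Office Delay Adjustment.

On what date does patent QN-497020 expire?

(a) grant + 14 years → 13 January 2028.
(b) filing + 16 years → 27 June 2025.
Later of the two: 13 January 2028.
Office Delay Adjustment: +609 days → 13 September 2029.

2029-09-13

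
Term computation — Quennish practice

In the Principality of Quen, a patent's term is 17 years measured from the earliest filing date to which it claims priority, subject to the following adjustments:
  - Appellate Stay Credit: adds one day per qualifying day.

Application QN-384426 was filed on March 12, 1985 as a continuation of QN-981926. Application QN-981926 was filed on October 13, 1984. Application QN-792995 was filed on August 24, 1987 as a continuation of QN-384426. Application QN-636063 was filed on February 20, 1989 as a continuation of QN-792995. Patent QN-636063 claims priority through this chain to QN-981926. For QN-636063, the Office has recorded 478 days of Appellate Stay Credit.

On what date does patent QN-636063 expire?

February 3, 2003

Earliest priority filing: 13 October 1984.
Base term: 13 October 1984 + 17 years → 13 October 2001.
Appellate Stay Credit: +478 days → 3 February 2003.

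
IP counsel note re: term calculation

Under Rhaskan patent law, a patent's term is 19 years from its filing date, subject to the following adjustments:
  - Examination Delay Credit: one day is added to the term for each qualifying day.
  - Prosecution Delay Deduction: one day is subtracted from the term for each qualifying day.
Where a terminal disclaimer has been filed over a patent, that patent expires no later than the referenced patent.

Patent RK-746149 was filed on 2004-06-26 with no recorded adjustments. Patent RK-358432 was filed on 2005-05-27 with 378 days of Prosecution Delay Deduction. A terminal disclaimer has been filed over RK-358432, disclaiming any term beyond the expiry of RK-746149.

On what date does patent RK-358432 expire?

2023-05-15

Natural term of RK-358432:
  Base: filing + 19 years → 27 May 2024.
  Prosecution Delay Deduction: −378 days → 15 May 2023.
Expiry of referenced patent RK-746149:
  Base: filing + 19 years → 26 June 2023.
Terminal disclaimer: RK-358432 expires on the earlier of 15 May 2023 and 26 June 2023.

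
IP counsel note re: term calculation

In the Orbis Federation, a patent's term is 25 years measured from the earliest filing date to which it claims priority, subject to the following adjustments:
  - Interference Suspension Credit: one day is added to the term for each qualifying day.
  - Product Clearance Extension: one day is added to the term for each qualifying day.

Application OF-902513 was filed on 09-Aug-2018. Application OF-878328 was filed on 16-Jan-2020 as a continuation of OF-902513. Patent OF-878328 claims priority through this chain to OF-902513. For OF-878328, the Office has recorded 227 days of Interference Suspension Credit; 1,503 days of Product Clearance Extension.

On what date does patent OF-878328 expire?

Earliest priority filing: 9 August 2018.
Base term: 9 August 2018 + 25 years → 9 August 2043.
Interference Suspension Credit: +227 days → 23 March 2044.
Product Clearance Extension: +1503 days → 4 May 2048.

2048-05-04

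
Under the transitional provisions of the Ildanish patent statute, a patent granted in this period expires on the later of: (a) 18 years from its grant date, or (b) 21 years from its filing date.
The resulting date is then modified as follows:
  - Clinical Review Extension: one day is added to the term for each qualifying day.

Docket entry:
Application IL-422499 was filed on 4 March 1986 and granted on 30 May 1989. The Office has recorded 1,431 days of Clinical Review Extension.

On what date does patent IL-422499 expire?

(a) grant + 18 years → 30 May 2007.
(b) filing + 21 years → 4 March 2007.
Later of the two: 30 May 2007.
Clinical Review Extension: +1431 days → 30 April 2011.

2011-04-30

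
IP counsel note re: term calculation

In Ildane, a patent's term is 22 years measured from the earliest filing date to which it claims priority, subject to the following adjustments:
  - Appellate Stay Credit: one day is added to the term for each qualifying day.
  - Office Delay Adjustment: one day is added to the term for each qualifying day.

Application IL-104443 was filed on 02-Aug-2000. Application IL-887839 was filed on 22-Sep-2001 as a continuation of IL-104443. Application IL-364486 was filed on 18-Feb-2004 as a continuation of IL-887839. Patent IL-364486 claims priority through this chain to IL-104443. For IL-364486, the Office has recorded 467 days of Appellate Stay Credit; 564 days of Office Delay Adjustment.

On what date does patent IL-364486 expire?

Earliest priority filing: 2 August 2000.
Base term: 2 August 2000 + 22 years → 2 August 2022.
Appellate Stay Credit: +467 days → 12 November 2023.
Office Delay Adjustment: +564 days → 29 May 2025.

May 29, 2025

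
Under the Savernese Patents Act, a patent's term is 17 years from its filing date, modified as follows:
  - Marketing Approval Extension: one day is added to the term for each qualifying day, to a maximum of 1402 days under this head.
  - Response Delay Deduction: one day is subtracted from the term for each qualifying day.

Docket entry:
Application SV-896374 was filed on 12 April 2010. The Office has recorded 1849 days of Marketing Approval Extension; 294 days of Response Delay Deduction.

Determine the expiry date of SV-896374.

April 24, 2030

Base term: filing date + 17 years → 12 April 2027.
Marketing Approval Extension: 1849 days claimed exceeds the 1402-day cap, so +1402 days → 12 February 2031.
Response Delay Deduction: −294 days → 24 April 2030.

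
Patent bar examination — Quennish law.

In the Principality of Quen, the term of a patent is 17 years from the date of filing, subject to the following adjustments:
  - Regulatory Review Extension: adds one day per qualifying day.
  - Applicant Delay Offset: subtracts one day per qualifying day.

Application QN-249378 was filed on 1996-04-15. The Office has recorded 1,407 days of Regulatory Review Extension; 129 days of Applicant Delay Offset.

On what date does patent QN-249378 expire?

Base term: filing date + 17 years → 15 April 2013.
Regulatory Review Extension: +1407 days → 20 February 2017.
Applicant Delay Offset: −129 days → 14 October 2016.

October 14, 2016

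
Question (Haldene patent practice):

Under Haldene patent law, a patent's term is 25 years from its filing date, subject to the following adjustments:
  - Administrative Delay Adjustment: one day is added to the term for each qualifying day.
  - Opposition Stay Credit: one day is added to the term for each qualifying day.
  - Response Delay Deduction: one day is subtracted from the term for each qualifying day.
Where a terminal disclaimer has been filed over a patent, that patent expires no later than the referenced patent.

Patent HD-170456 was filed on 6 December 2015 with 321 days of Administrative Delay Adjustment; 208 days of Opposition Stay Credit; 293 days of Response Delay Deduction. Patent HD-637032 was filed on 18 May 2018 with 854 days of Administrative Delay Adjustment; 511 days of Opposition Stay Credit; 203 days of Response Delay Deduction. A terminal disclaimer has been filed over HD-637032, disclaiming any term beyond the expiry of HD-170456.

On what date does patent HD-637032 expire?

July 30, 2041

Natural term of HD-637032:
  Base: filing + 25 years → 18 May 2043.
  Administrative Delay Adjustment: +854 days → 18 September 2045.
  Opposition Stay Credit: +511 days → 11 February 2047.
  Response Delay Deduction: −203 days → 23 July 2046.
Expiry of referenced patent HD-170456:
  Base: filing + 25 years → 6 December 2040.
  Administrative Delay Adjustment: +321 days → 23 October 2041.
  Opposition Stay Credit: +208 days → 19 May 2042.
  Response Delay Deduction: −293 days → 30 July 2041.
Terminal disclaimer: HD-637032 expires on the earlier of 23 July 2046 and 30 July 2041.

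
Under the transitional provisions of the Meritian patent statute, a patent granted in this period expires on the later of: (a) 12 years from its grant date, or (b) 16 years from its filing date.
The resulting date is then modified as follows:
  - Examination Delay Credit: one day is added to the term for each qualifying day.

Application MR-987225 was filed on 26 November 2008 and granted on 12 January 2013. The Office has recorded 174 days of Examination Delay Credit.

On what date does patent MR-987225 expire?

(a) grant + 12 years → 12 January 2025.
(b) filing + 16 years → 26 November 2024.
Later of the two: 12 January 2025.
Examination Delay Credit: +174 days → 5 July 2025.

2025-07-05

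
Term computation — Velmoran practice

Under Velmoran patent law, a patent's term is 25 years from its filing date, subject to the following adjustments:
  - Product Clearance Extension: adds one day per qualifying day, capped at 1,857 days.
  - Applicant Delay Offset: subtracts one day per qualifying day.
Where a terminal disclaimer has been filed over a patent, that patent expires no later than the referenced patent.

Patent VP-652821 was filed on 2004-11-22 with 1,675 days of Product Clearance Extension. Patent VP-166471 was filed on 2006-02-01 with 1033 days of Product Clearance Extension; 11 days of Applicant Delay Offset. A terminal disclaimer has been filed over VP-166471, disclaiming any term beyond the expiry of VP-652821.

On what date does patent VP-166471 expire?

2033-11-19

Natural term of VP-166471:
  Base: filing + 25 years → 1 February 2031.
  Product Clearance Extension: 1033 days (within the 1857-day cap) → +1033 days → 30 November 2033.
  Applicant Delay Offset: −11 days → 19 November 2033.
Expiry of referenced patent VP-652821:
  Base: filing + 25 years → 22 November 2029.
  Product Clearance Extension: 1675 days (within the 1857-day cap) → +1675 days → 24 June 2034.
Terminal disclaimer: VP-166471 expires on the earlier of 19 November 2033 and 24 June 2034.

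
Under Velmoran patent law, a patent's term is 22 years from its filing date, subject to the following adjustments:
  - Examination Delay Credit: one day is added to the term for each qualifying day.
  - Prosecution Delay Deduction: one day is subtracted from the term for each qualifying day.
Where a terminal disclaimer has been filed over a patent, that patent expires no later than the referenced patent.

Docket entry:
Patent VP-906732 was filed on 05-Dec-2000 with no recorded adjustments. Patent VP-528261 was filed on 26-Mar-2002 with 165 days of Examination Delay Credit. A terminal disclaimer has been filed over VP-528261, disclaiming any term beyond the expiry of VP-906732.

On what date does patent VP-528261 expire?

2022-12-05

Natural term of VP-528261:
  Base: filing + 22 years → 26 March 2024.
  Examination Delay Credit: +165 days → 7 September 2024.
Expiry of referenced patent VP-906732:
  Base: filing + 22 years → 5 December 2022.
Terminal disclaimer: VP-528261 expires on the earlier of 7 September 2024 and 5 December 2022.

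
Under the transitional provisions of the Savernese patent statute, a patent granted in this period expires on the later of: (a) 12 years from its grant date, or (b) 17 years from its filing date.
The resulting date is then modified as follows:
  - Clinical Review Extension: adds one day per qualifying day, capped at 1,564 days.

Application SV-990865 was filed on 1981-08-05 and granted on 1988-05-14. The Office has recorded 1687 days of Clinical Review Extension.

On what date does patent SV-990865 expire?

(a) grant + 12 years → 14 May 2000.
(b) filing + 17 years → 5 August 1998.
Later of the two: 14 May 2000.
Clinical Review Extension: 1687 days claimed exceeds the 1564-day cap, so +1564 days → 25 August 2004.

August 25, 2004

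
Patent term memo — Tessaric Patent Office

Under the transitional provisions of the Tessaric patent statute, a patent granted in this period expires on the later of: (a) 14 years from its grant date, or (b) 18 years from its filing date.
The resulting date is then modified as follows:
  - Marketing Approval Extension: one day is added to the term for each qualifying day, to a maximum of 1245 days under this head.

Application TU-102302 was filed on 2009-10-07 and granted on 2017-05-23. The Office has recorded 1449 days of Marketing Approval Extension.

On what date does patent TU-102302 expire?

2034-10-19

(a) grant + 14 years → 23 May 2031.
(b) filing + 18 years → 7 October 2027.
Later of the two: 23 May 2031.
Marketing Approval Extension: 1449 days claimed exceeds the 1245-day cap, so +1245 days → 19 October 2034.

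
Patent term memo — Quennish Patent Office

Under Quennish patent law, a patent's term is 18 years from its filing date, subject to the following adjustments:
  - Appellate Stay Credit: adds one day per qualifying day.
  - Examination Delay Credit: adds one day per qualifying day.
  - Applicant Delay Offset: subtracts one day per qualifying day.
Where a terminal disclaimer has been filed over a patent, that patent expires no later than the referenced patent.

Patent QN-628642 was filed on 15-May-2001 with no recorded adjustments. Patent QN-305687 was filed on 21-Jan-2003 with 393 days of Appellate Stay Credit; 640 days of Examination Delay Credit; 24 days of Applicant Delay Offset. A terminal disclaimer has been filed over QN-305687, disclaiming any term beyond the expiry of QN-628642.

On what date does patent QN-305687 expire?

Natural term of QN-305687:
  Base: filing + 18 years → 21 January 2021.
  Appellate Stay Credit: +393 days → 18 February 2022.
  Examination Delay Credit: +640 days → 20 November 2023.
  Applicant Delay Offset: −24 days → 27 October 2023.
Expiry of referenced patent QN-628642:
  Base: filing + 18 years → 15 May 2019.
Terminal disclaimer: QN-305687 expires on the earlier of 27 October 2023 and 15 May 2019.

May 15, 2019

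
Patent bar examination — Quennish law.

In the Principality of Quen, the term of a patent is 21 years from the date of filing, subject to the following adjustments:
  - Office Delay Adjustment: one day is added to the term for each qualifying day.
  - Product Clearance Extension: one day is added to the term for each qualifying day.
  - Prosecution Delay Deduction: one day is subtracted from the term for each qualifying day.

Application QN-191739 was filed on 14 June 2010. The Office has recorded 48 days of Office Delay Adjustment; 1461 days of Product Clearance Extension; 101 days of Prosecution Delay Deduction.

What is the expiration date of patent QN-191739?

Base term: filing date + 21 years → 14 June 2031.
Office Delay Adjustment: +48 days → 1 August 2031.
Product Clearance Extension: +1461 days → 1 August 2035.
Prosecution Delay Deduction: −101 days → 22 April 2035.

April 22, 2035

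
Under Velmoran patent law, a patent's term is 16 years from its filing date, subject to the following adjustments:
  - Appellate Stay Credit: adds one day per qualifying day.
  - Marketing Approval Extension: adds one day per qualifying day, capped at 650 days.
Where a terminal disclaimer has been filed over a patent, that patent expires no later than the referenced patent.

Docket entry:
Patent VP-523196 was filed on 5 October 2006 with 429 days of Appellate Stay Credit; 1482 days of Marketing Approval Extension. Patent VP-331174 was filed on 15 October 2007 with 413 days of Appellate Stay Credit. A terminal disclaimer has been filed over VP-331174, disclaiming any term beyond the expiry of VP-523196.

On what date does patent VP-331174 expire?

Natural term of VP-331174:
  Base: filing + 16 years → 15 October 2023.
  Appellate Stay Credit: +413 days → 1 December 2024.
Expiry of referenced patent VP-523196:
  Base: filing + 16 years → 5 October 2022.
  Appellate Stay Credit: +429 days → 8 December 2023.
  Marketing Approval Extension: 1482 days claimed exceeds the 650-day cap, so +650 days → 18 September 2025.
Terminal disclaimer: VP-331174 expires on the earlier of 1 December 2024 and 18 September 2025.

December 1, 2024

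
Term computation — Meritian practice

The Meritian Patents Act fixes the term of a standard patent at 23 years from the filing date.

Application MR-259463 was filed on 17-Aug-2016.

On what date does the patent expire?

2039-08-17

Filing date + 23 years → 17 August 2039.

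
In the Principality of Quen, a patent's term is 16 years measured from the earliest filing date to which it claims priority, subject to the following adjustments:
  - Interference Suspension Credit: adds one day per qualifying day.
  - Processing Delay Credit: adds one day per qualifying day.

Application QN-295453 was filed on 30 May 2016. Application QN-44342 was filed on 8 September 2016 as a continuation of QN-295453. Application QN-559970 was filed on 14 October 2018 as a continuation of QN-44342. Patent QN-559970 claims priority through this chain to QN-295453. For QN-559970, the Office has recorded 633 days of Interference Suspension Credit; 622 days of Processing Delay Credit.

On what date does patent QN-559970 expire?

Earliest priority filing: 30 May 2016.
Base term: 30 May 2016 + 16 years → 30 May 2032.
Interference Suspension Credit: +633 days → 22 February 2034.
Processing Delay Credit: +622 days → 6 November 2035.

2035-11-06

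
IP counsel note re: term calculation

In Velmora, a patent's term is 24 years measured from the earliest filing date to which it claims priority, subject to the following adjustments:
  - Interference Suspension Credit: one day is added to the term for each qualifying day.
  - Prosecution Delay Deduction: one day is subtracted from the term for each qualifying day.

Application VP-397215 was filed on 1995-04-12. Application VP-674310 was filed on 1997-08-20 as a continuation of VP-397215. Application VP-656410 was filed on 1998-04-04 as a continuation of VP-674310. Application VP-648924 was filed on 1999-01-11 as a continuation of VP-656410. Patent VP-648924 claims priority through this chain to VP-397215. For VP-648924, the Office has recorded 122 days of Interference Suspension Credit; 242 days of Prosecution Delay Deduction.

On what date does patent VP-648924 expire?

December 13, 2018

Earliest priority filing: 12 April 1995.
Base term: 12 April 1995 + 24 years → 12 April 2019.
Interference Suspension Credit: +122 days → 12 August 2019.
Prosecution Delay Deduction: −242 days → 13 December 2018.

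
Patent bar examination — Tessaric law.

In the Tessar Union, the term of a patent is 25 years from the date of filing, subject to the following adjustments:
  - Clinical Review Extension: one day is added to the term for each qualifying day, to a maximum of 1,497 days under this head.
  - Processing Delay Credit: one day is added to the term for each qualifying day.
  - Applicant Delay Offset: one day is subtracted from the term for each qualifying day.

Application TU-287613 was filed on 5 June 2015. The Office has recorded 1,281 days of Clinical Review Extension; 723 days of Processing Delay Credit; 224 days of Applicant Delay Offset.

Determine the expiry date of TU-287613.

April 20, 2045

Base term: filing date + 25 years → 5 June 2040.
Clinical Review Extension: 1281 days (within the 1497-day cap) → +1281 days → 8 December 2043.
Processing Delay Credit: +723 days → 30 November 2045.
Applicant Delay Offset: −224 days → 20 April 2045.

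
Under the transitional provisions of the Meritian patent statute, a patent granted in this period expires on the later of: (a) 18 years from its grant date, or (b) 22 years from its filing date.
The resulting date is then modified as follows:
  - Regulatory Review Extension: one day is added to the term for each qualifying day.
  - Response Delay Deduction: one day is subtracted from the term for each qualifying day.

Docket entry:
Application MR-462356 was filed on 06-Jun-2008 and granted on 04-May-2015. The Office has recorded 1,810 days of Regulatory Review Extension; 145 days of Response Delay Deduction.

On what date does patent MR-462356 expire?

(a) grant + 18 years → 4 May 2033.
(b) filing + 22 years → 6 June 2030.
Later of the two: 4 May 2033.
Regulatory Review Extension: +1810 days → 18 April 2038.
Response Delay Deduction: −145 days → 24 November 2037.

2037-11-24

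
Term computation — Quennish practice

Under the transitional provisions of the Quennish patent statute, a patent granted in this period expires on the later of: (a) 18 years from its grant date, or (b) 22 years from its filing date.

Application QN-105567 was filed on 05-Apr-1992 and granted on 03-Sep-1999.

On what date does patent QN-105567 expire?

September 3, 2017

(a) grant + 18 years → 3 September 2017.
(b) filing + 22 years → 5 April 2014.
Later of the two: 3 September 2017.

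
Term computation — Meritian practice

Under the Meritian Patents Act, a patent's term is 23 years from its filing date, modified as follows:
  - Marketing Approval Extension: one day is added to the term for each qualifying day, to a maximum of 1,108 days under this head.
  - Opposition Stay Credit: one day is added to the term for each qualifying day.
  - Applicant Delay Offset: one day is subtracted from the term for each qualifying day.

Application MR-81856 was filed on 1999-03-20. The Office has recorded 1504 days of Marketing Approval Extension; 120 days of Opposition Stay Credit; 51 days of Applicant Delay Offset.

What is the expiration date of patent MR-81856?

June 9, 2025

Base term: filing date + 23 years → 20 March 2022.
Marketing Approval Extension: 1504 days claimed exceeds the 1108-day cap, so +1108 days → 1 April 2025.
Opposition Stay Credit: +120 days → 30 July 2025.
Applicant Delay Offset: −51 days → 9 June 2025.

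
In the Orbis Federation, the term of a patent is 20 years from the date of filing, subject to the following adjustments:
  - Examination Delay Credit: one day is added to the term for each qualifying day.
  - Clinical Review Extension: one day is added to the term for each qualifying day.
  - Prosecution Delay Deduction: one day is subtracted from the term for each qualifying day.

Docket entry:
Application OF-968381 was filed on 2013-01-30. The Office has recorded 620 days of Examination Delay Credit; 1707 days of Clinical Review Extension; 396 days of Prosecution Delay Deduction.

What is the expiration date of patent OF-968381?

Base term: filing date + 20 years → 30 January 2033.
Examination Delay Credit: +620 days → 12 October 2034.
Clinical Review Extension: +1707 days → 15 June 2039.
Prosecution Delay Deduction: −396 days → 15 May 2038.

May 15, 2038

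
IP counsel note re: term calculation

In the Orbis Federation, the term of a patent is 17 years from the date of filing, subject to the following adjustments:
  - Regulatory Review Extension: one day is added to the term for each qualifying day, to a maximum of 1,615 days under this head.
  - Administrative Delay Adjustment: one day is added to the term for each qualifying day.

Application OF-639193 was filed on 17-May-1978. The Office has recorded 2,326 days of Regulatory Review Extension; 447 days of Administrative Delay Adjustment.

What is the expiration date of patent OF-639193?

Base term: filing date + 17 years → 17 May 1995.
Regulatory Review Extension: 2326 days claimed exceeds the 1615-day cap, so +1615 days → 18 October 1999.
Administrative Delay Adjustment: +447 days → 7 January 2001.

2001-01-07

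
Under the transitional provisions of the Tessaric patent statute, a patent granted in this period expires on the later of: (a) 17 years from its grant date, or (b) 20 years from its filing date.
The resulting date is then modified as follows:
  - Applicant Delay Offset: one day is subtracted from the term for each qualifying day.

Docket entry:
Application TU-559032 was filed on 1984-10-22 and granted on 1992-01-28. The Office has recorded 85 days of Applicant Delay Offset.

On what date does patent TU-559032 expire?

2008-11-04

(a) grant + 17 years → 28 January 2009.
(b) filing + 20 years → 22 October 2004.
Later of the two: 28 January 2009.
Applicant Delay Offset: −85 days → 4 November 2008.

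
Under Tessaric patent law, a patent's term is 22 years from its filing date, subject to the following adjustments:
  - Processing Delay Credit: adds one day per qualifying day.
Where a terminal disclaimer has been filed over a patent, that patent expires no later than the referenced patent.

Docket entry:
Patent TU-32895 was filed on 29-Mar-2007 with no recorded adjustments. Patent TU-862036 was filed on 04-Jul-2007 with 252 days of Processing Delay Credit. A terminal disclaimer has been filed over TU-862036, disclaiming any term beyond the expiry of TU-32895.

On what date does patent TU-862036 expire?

Natural term of TU-862036:
  Base: filing + 22 years → 4 July 2029.
  Processing Delay Credit: +252 days → 13 March 2030.
Expiry of referenced patent TU-32895:
  Base: filing + 22 years → 29 March 2029.
Terminal disclaimer: TU-862036 expires on the earlier of 13 March 2030 and 29 March 2029.

March 29, 2029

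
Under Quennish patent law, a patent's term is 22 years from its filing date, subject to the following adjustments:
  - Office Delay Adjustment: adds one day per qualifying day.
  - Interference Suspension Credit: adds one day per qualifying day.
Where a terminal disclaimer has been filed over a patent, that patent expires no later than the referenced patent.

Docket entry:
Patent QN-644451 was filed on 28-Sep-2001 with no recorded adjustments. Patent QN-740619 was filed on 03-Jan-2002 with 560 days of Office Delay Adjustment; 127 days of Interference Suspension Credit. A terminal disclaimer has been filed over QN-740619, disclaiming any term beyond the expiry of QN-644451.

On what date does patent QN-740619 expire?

Natural term of QN-740619:
  Base: filing + 22 years → 3 January 2024.
  Office Delay Adjustment: +560 days → 16 July 2025.
  Interference Suspension Credit: +127 days → 20 November 2025.
Expiry of referenced patent QN-644451:
  Base: filing + 22 years → 28 September 2023.
Terminal disclaimer: QN-740619 expires on the earlier of 20 November 2025 and 28 September 2023.

2023-09-28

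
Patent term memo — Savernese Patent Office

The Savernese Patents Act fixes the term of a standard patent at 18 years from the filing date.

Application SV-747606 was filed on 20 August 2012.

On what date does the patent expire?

2030-08-20

Filing date + 18 years → 20 August 2030.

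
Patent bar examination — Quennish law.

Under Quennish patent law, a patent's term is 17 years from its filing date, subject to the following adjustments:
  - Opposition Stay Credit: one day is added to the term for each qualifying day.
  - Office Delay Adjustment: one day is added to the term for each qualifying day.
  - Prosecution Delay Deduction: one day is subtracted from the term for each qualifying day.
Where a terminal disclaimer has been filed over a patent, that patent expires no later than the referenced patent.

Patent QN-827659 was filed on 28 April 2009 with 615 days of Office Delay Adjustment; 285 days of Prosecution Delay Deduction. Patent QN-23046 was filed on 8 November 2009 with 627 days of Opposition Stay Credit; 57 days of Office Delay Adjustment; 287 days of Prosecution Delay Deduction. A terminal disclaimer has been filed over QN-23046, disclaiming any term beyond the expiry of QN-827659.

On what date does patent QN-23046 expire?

Natural term of QN-23046:
  Base: filing + 17 years → 8 November 2026.
  Opposition Stay Credit: +627 days → 27 July 2028.
  Office Delay Adjustment: +57 days → 22 September 2028.
  Prosecution Delay Deduction: −287 days → 10 December 2027.
Expiry of referenced patent QN-827659:
  Base: filing + 17 years → 28 April 2026.
  Office Delay Adjustment: +615 days → 3 January 2028.
  Prosecution Delay Deduction: −285 days → 24 March 2027.
Terminal disclaimer: QN-23046 expires on the earlier of 10 December 2027 and 24 March 2027.

2027-03-24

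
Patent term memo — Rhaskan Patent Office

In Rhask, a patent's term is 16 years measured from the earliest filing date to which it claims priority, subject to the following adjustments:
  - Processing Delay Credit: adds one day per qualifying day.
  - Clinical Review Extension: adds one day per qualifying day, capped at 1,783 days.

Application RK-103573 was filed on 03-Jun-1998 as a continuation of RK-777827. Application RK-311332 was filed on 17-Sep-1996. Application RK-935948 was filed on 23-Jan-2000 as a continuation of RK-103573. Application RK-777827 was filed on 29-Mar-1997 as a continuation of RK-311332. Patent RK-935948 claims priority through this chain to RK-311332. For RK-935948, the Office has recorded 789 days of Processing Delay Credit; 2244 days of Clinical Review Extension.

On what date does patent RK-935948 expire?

2019-10-03

Earliest priority filing: 17 September 1996.
Base term: 17 September 1996 + 16 years → 17 September 2012.
Processing Delay Credit: +789 days → 15 November 2014.
Clinical Review Extension: 2244 days claimed exceeds the 1783-day cap, so +1783 days → 3 October 2019.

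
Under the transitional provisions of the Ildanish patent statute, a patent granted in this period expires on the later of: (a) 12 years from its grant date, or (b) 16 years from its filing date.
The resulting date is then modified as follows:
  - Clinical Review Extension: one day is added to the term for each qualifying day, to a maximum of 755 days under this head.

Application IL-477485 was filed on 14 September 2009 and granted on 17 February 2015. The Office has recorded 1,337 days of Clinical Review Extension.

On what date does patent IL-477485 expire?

March 13, 2029

(a) grant + 12 years → 17 February 2027.
(b) filing + 16 years → 14 September 2025.
Later of the two: 17 February 2027.
Clinical Review Extension: 1337 days claimed exceeds the 755-day cap, so +755 days → 13 March 2029.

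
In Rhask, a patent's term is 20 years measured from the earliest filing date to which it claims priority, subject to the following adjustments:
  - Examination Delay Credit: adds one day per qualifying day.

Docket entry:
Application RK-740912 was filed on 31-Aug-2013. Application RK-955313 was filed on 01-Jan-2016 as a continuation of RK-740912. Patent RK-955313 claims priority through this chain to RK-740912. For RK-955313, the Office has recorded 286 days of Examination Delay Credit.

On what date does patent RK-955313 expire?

June 13, 2034

Earliest priority filing: 31 August 2013.
Base term: 31 August 2013 + 20 years → 31 August 2033.
Examination Delay Credit: +286 days → 13 June 2034.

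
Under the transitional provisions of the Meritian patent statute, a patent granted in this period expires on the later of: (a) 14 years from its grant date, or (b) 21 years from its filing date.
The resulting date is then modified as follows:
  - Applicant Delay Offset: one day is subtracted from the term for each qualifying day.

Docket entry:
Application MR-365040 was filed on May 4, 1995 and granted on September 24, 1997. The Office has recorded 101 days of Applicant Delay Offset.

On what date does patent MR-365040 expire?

(a) grant + 14 years → 24 September 2011.
(b) filing + 21 years → 4 May 2016.
Later of the two: 4 May 2016.
Applicant Delay Offset: −101 days → 24 January 2016.

January 24, 2016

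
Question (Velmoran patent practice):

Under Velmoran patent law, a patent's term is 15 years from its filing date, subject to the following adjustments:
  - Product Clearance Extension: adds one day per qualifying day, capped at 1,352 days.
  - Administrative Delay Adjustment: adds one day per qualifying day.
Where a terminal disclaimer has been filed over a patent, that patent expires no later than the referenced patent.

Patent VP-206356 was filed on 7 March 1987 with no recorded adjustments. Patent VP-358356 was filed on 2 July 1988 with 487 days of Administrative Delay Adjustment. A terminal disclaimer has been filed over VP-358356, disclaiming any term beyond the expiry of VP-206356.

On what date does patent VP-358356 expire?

Natural term of VP-358356:
  Base: filing + 15 years → 2 July 2003.
  Administrative Delay Adjustment: +487 days → 31 October 2004.
Expiry of referenced patent VP-206356:
  Base: filing + 15 years → 7 March 2002.
Terminal disclaimer: VP-358356 expires on the earlier of 31 October 2004 and 7 March 2002.

2002-03-07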